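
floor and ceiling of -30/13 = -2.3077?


-30/13 = -2.3077
floor = -3
ceil = -2

floor = -3, ceil = -2


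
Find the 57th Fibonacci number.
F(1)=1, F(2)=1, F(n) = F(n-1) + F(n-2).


Sequence: 1, 1, 2, 3, 5, 8, 13, 21, 34, 55, 89, 144, 233, 377, 610, 987, 1597, 2584, 4181, 6765, 10946, 17711, 28657, 46368, 75025, 121393, 196418, 317811, 514229, 832040, 1346269, 2178309, 3524578, 5702887, 9227465, 14930352, 24157817, 39088169, 63245986, 102334155, 165580141, 267914296, 433494437, 701408733, 1134903170, 1836311903, 2971215073, 4807526976, 7778742049, 12586269025, 20365011074, 32951280099, 53316291173, 86267571272, 139583862445, 225851433717, 365435296162
F(57) = 365435296162


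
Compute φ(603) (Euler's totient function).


603 = 3^2 × 67
Prime factors: 3, 67
φ(603) = 603 × (1-1/3) × (1-1/67)
= 603 × 2/3 × 66/67 = 396

φ(603) = 396


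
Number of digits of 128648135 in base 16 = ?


128648135 in base 16 = 7AB03C7
Number of digits = 7

7 digits (base 16)


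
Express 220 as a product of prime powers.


220 / 2 = 110
110 / 2 = 55
55 / 5 = 11
11 / 11 = 1
220 = 2^2 × 5 × 11


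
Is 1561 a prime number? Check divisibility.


1561 / 7 = 223 (exact division)
1561 is NOT prime.

No, 1561 is not prime


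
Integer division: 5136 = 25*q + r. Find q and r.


5136 = 25 * 205 + 11
Check: 5125 + 11 = 5136

q = 205, r = 11


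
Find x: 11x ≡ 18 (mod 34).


GCD(11, 34) = 1, unique solution
a^(-1) mod 34 = 31
x = 31 * 18 mod 34 = 14

x ≡ 14 (mod 34)


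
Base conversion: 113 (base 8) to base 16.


113 (base 8) = 75 (decimal)
75 (decimal) = 4B (base 16)


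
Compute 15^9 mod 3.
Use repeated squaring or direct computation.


15^1 mod 3 = 0
15^2 mod 3 = 0
15^3 mod 3 = 0
15^4 mod 3 = 0
15^5 mod 3 = 0
15^6 mod 3 = 0
15^7 mod 3 = 0
15^8 mod 3 = 0
15^9 mod 3 = 0


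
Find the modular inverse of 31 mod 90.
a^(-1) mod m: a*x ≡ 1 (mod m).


Use the extended Euclidean algorithm on (90, 31); each row r = 90*s + 31*t:
r=90, s=1, t=0
r=31, s=0, t=1
q=2: r=28, s=1, t=-2   [90*(1) + 31*(-2) = 28]
q=1: r=3, s=-1, t=3   [90*(-1) + 31*(3) = 3]
q=9: r=1, s=10, t=-29   [90*(10) + 31*(-29) = 1]
q=3: r=0, s=-31, t=90   [90*(-31) + 31*(90) = 0]
GCD = 1 with t = -29, so 31*(-29) ≡ 1 (mod 90)
Inverse = -29 mod 90 = 61
Check: 31 * 61 = 1891 ≡ 1 (mod 90)

31^(-1) ≡ 61 (mod 90)


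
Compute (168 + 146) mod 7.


168 + 146 = 314
314 mod 7 = 6


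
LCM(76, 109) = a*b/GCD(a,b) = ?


GCD(76, 109) = 1
LCM = 76*109/1 = 8284/1 = 8284

LCM = 8284


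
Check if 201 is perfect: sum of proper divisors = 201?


Proper divisors of 201: 1, 3, 67
Sum = 1 + 3 + 67 = 71

No, 201 is not perfect (71 ≠ 201)


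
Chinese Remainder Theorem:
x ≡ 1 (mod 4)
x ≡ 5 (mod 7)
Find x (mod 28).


M = 4*7 = 28
M1 = M/4 = 7, M2 = M/7 = 4
M1^(-1) mod 4 = 3, M2^(-1) mod 7 = 2
x = 1*7*3 + 5*4*2 = 61
61 mod 28 = 5
Check: 5 mod 4 = 1 ✓, 5 mod 7 = 5 ✓

x ≡ 5 (mod 28)


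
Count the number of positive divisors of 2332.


2332 = 2^2 × 11^1 × 53^1
d(2332) = (2+1) × (1+1) × (1+1) = 12

12 divisors


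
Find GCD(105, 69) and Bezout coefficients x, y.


Tabular extended Euclidean (each row: r = 105*s + 69*t):
r=105, s=1, t=0
r=69, s=0, t=1
q=1: r=36, s=1, t=-1   [105*(1) + 69*(-1) = 36]
q=1: r=33, s=-1, t=2   [105*(-1) + 69*(2) = 33]
q=1: r=3, s=2, t=-3   [105*(2) + 69*(-3) = 3]
q=11: r=0, s=-23, t=35   [105*(-23) + 69*(35) = 0]
GCD = 3; from the row with r=3: x=2, y=-3
Check: 105*(2) + 69*(-3) = 210 - 207 = 3

GCD = 3, x = 2, y = -3


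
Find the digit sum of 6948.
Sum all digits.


6 + 9 + 4 + 8 = 27


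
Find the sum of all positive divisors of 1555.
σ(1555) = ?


Divisors of 1555: 1, 5, 311, 1555
Sum = 1 + 5 + 311 + 1555 = 1872

σ(1555) = 1872


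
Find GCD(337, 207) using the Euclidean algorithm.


337 = 1 * 207 + 130
207 = 1 * 130 + 77
130 = 1 * 77 + 53
77 = 1 * 53 + 24
53 = 2 * 24 + 5
24 = 4 * 5 + 4
5 = 1 * 4 + 1
4 = 4 * 1 + 0
GCD = 1


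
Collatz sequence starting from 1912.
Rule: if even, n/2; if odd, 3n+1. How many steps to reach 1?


1912 → 956 → 478 → 239 → 718 → 359 → 1078 → 539 → 1618 → 809 → 2428 → 1214 → 607 → 1822 → 911 → 2734 → 1367 → 4102 → 2051 → 6154 → 3077 → 9232 → 4616 → 2308 → 1154 → 577 → 1732 → 866 → 433 → 1300 → 650 → 325 → 976 → 488 → 244 → 122 → 61 → 184 → 92 → 46 → 23 → 70 → 35 → 106 → 53 → 160 → 80 → 40 → 20 → 10 → 5 → 16 → 8 → 4 → 2 → 1
Total steps = 55

55 steps


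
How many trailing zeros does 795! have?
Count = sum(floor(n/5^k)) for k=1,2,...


floor(795/5) = 159
floor(795/25) = 31
floor(795/125) = 6
floor(795/625) = 1
Total = 197

197 trailing zeros


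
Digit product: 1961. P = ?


1 × 9 × 6 × 1 = 54


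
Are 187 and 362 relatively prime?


Euclidean algorithm:
362 = 1 * 187 + 175
187 = 1 * 175 + 12
175 = 14 * 12 + 7
12 = 1 * 7 + 5
7 = 1 * 5 + 2
5 = 2 * 2 + 1
2 = 2 * 1 + 0
GCD(187, 362) = 1

Yes, coprime (GCD = 1)


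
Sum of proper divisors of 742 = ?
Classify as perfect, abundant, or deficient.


Proper divisors: 1, 2, 7, 14, 53, 106, 371
Sum = 1 + 2 + 7 + 14 + 53 + 106 + 371 = 554
554 < 742 → deficient

s(742) = 554 (deficient)


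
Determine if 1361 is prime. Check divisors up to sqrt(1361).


Check divisors up to sqrt(1361) = 36.8917
No divisors found.
1361 is prime.

Yes, 1361 is prime


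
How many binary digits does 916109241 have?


916109241 in base 2 = 110110100110101011011110111001
Number of digits = 30

30 digits (base 2)


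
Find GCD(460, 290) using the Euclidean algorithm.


460 = 1 * 290 + 170
290 = 1 * 170 + 120
170 = 1 * 120 + 50
120 = 2 * 50 + 20
50 = 2 * 20 + 10
20 = 2 * 10 + 0
GCD = 10


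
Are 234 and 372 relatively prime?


Euclidean algorithm:
372 = 1 * 234 + 138
234 = 1 * 138 + 96
138 = 1 * 96 + 42
96 = 2 * 42 + 12
42 = 3 * 12 + 6
12 = 2 * 6 + 0
GCD(234, 372) = 6

No, not coprime (GCD = 6)


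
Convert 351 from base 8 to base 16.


351 (base 8) = 233 (decimal)
233 (decimal) = E9 (base 16)


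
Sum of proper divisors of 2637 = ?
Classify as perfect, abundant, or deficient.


Proper divisors: 1, 3, 9, 293, 879
Sum = 1 + 3 + 9 + 293 + 879 = 1185
1185 < 2637 → deficient

s(2637) = 1185 (deficient)


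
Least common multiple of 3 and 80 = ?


GCD(3, 80) = 1
LCM = 3*80/1 = 240/1 = 240

LCM = 240


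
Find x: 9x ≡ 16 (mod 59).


GCD(9, 59) = 1, unique solution
a^(-1) mod 59 = 46
x = 46 * 16 mod 59 = 28

x ≡ 28 (mod 59)


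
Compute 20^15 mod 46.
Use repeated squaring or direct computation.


20^1 mod 46 = 20
20^2 mod 46 = 32
20^3 mod 46 = 42
20^4 mod 46 = 12
20^5 mod 46 = 10
20^6 mod 46 = 16
20^7 mod 46 = 44
20^8 mod 46 = 6
20^9 mod 46 = 28
20^10 mod 46 = 8
20^11 mod 46 = 22
20^12 mod 46 = 26
20^13 mod 46 = 14
20^14 mod 46 = 4
20^15 mod 46 = 34


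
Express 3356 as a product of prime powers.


3356 / 2 = 1678
1678 / 2 = 839
839 / 839 = 1
3356 = 2^2 × 839


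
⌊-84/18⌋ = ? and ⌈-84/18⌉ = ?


-84/18 = -4.6667
floor = -5
ceil = -4

floor = -5, ceil = -4


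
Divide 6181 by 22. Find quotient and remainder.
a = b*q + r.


6181 = 22 * 280 + 21
Check: 6160 + 21 = 6181

q = 280, r = 21


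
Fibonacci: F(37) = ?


Sequence: 1, 1, 2, 3, 5, 8, 13, 21, 34, 55, 89, 144, 233, 377, 610, 987, 1597, 2584, 4181, 6765, 10946, 17711, 28657, 46368, 75025, 121393, 196418, 317811, 514229, 832040, 1346269, 2178309, 3524578, 5702887, 9227465, 14930352, 24157817
F(37) = 24157817


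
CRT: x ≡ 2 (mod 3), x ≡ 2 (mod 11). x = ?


M = 3*11 = 33
M1 = M/3 = 11, M2 = M/11 = 3
M1^(-1) mod 3 = 2, M2^(-1) mod 11 = 4
x = 2*11*2 + 2*3*4 = 68
68 mod 33 = 2
Check: 2 mod 3 = 2 ✓, 2 mod 11 = 2 ✓

x ≡ 2 (mod 33)


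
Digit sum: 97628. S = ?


9 + 7 + 6 + 2 + 8 = 32


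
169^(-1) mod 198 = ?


Use the extended Euclidean algorithm on (198, 169); each row r = 198*s + 169*t:
r=198, s=1, t=0
r=169, s=0, t=1
q=1: r=29, s=1, t=-1   [198*(1) + 169*(-1) = 29]
q=5: r=24, s=-5, t=6   [198*(-5) + 169*(6) = 24]
q=1: r=5, s=6, t=-7   [198*(6) + 169*(-7) = 5]
q=4: r=4, s=-29, t=34   [198*(-29) + 169*(34) = 4]
q=1: r=1, s=35, t=-41   [198*(35) + 169*(-41) = 1]
q=4: r=0, s=-169, t=198   [198*(-169) + 169*(198) = 0]
GCD = 1 with t = -41, so 169*(-41) ≡ 1 (mod 198)
Inverse = -41 mod 198 = 157
Check: 169 * 157 = 26533 ≡ 1 (mod 198)

169^(-1) ≡ 157 (mod 198)


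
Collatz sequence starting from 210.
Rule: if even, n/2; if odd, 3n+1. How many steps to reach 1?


210 → 105 → 316 → 158 → 79 → 238 → 119 → 358 → 179 → 538 → 269 → 808 → 404 → 202 → 101 → 304 → 152 → 76 → 38 → 19 → 58 → 29 → 88 → 44 → 22 → 11 → 34 → 17 → 52 → 26 → 13 → 40 → 20 → 10 → 5 → 16 → 8 → 4 → 2 → 1
Total steps = 39

39 steps


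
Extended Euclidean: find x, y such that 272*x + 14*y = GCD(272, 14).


Tabular extended Euclidean (each row: r = 272*s + 14*t):
r=272, s=1, t=0
r=14, s=0, t=1
q=19: r=6, s=1, t=-19   [272*(1) + 14*(-19) = 6]
q=2: r=2, s=-2, t=39   [272*(-2) + 14*(39) = 2]
q=3: r=0, s=7, t=-136   [272*(7) + 14*(-136) = 0]
GCD = 2; from the row with r=2: x=-2, y=39
Check: 272*(-2) + 14*(39) = -544 + 546 = 2

GCD = 2, x = -2, y = 39


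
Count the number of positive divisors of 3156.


3156 = 2^2 × 3^1 × 263^1
d(3156) = (2+1) × (1+1) × (1+1) = 12

12 divisors


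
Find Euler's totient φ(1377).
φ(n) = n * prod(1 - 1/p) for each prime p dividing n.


1377 = 3^4 × 17
Prime factors: 3, 17
φ(1377) = 1377 × (1-1/3) × (1-1/17)
= 1377 × 2/3 × 16/17 = 864

φ(1377) = 864


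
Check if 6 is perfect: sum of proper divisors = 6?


Proper divisors of 6: 1, 2, 3
Sum = 1 + 2 + 3 = 6

Yes, 6 is perfect (6 = 6)


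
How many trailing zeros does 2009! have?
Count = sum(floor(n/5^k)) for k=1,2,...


floor(2009/5) = 401
floor(2009/25) = 80
floor(2009/125) = 16
floor(2009/625) = 3
Total = 500

500 trailing zeros


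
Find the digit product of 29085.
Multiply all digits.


2 × 9 × 0 × 8 × 5 = 0


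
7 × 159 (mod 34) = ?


7 × 159 = 1113
1113 mod 34 = 25


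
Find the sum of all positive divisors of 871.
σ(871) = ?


Divisors of 871: 1, 13, 67, 871
Sum = 1 + 13 + 67 + 871 = 952

σ(871) = 952


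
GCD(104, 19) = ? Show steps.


104 = 5 * 19 + 9
19 = 2 * 9 + 1
9 = 9 * 1 + 0
GCD = 1


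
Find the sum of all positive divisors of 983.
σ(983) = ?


Divisors of 983: 1, 983
Sum = 1 + 983 = 984

σ(983) = 984


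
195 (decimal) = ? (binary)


195 (base 10) = 195 (decimal)
195 (decimal) = 11000011 (base 2)


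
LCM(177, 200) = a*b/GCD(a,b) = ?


GCD(177, 200) = 1
LCM = 177*200/1 = 35400/1 = 35400

LCM = 35400


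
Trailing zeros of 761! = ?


floor(761/5) = 152
floor(761/25) = 30
floor(761/125) = 6
floor(761/625) = 1
Total = 189

189 trailing zeros


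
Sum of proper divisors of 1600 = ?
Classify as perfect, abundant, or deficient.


Proper divisors: 1, 2, 4, 5, 8, 10, 16, 20, 25, 32, 40, 50, 64, 80, 100, 160, 200, 320, 400, 800
Sum = 1 + 2 + 4 + 5 + 8 + 10 + 16 + 20 + 25 + 32 + 40 + 50 + 64 + 80 + 100 + 160 + 200 + 320 + 400 + 800 = 2337
2337 > 1600 → abundant

s(1600) = 2337 (abundant)


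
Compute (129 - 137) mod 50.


129 - 137 = -8
-8 mod 50 = 42


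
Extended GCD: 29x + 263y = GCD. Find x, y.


Tabular extended Euclidean (each row: r = 29*s + 263*t):
r=29, s=1, t=0
r=263, s=0, t=1
q=0: r=29, s=1, t=0   [29*(1) + 263*(0) = 29]
q=9: r=2, s=-9, t=1   [29*(-9) + 263*(1) = 2]
q=14: r=1, s=127, t=-14   [29*(127) + 263*(-14) = 1]
q=2: r=0, s=-263, t=29   [29*(-263) + 263*(29) = 0]
GCD = 1; from the row with r=1: x=127, y=-14
Check: 29*(127) + 263*(-14) = 3683 - 3682 = 1

GCD = 1, x = 127, y = -14


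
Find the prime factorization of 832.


832 / 2 = 416
416 / 2 = 208
208 / 2 = 104
104 / 2 = 52
52 / 2 = 26
26 / 2 = 13
13 / 13 = 1
832 = 2^6 × 13


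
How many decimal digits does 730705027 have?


730705027 has 9 digits in base 10
floor(log10(730705027)) + 1 = floor(8.8637) + 1 = 9

9 digits (base 10)


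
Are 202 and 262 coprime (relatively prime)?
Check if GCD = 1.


Euclidean algorithm:
262 = 1 * 202 + 60
202 = 3 * 60 + 22
60 = 2 * 22 + 16
22 = 1 * 16 + 6
16 = 2 * 6 + 4
6 = 1 * 4 + 2
4 = 2 * 2 + 0
GCD(202, 262) = 2

No, not coprime (GCD = 2)


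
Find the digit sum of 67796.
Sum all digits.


6 + 7 + 7 + 9 + 6 = 35


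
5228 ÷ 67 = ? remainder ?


5228 = 67 * 78 + 2
Check: 5226 + 2 = 5228

q = 78, r = 2


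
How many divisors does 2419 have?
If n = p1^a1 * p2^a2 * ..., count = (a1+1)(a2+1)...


2419 = 41^1 × 59^1
d(2419) = (1+1) × (1+1) = 4

4 divisors


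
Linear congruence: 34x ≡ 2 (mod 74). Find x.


GCD(34, 74) = 2 divides 2
Divide: 17x ≡ 1 (mod 37)
x ≡ 24 (mod 37)


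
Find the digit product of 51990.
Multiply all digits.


5 × 1 × 9 × 9 × 0 = 0


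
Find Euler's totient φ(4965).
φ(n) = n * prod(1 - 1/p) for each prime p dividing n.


4965 = 3 × 5 × 331
Prime factors: 3, 5, 331
φ(4965) = 4965 × (1-1/3) × (1-1/5) × (1-1/331)
= 4965 × 2/3 × 4/5 × 330/331 = 2640

φ(4965) = 2640


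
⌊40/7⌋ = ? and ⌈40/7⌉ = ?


40/7 = 5.7143
floor = 5
ceil = 6

floor = 5, ceil = 6


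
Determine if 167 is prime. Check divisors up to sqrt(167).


Check divisors up to sqrt(167) = 12.9228
No divisors found.
167 is prime.

Yes, 167 is prime


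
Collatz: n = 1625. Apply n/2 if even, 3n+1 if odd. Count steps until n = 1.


1625 → 4876 → 2438 → 1219 → 3658 → 1829 → 5488 → 2744 → 1372 → 686 → 343 → 1030 → 515 → 1546 → 773 → 2320 → 1160 → 580 → 290 → 145 → 436 → 218 → 109 → 328 → 164 → 82 → 41 → 124 → 62 → 31 → 94 → 47 → 142 → 71 → 214 → 107 → 322 → 161 → 484 → 242 → 121 → 364 → 182 → 91 → 274 → 137 → 412 → 206 → 103 → 310 → 155 → 466 → 233 → 700 → 350 → 175 → 526 → 263 → 790 → 395 → 1186 → 593 → 1780 → 890 → 445 → 1336 → 668 → 334 → 167 → 502 → 251 → 754 → 377 → 1132 → 566 → 283 → 850 → 425 → 1276 → 638 → 319 → 958 → 479 → 1438 → 719 → 2158 → 1079 → 3238 → 1619 → 4858 → 2429 → 7288 → 3644 → 1822 → 911 → 2734 → 1367 → 4102 → 2051 → 6154 → 3077 → 9232 → 4616 → 2308 → 1154 → 577 → 1732 → 866 → 433 → 1300 → 650 → 325 → 976 → 488 → 244 → 122 → 61 → 184 → 92 → 46 → 23 → 70 → 35 → 106 → 53 → 160 → 80 → 40 → 20 → 10 → 5 → 16 → 8 → 4 → 2 → 1
Total steps = 135

135 steps


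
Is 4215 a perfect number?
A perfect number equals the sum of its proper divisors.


Proper divisors of 4215: 1, 3, 5, 15, 281, 843, 1405
Sum = 1 + 3 + 5 + 15 + 281 + 843 + 1405 = 2553

No, 4215 is not perfect (2553 ≠ 4215)


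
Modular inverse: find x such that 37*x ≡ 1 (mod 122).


Use the extended Euclidean algorithm on (122, 37); each row r = 122*s + 37*t:
r=122, s=1, t=0
r=37, s=0, t=1
q=3: r=11, s=1, t=-3   [122*(1) + 37*(-3) = 11]
q=3: r=4, s=-3, t=10   [122*(-3) + 37*(10) = 4]
q=2: r=3, s=7, t=-23   [122*(7) + 37*(-23) = 3]
q=1: r=1, s=-10, t=33   [122*(-10) + 37*(33) = 1]
q=3: r=0, s=37, t=-122   [122*(37) + 37*(-122) = 0]
GCD = 1 with t = 33, so 37*(33) ≡ 1 (mod 122)
Inverse = 33 mod 122 = 33
Check: 37 * 33 = 1221 ≡ 1 (mod 122)

37^(-1) ≡ 33 (mod 122)


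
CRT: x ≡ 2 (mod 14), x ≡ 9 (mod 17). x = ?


M = 14*17 = 238
M1 = M/14 = 17, M2 = M/17 = 14
M1^(-1) mod 14 = 5, M2^(-1) mod 17 = 11
x = 2*17*5 + 9*14*11 = 1556
1556 mod 238 = 128
Check: 128 mod 14 = 2 ✓, 128 mod 17 = 9 ✓

x ≡ 128 (mod 238)


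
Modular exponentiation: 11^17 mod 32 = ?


11^1 mod 32 = 11
11^2 mod 32 = 25
11^3 mod 32 = 19
11^4 mod 32 = 17
11^5 mod 32 = 27
11^6 mod 32 = 9
11^7 mod 32 = 3
11^8 mod 32 = 1
11^9 mod 32 = 11
11^10 mod 32 = 25
11^11 mod 32 = 19
11^12 mod 32 = 17
11^13 mod 32 = 27
11^14 mod 32 = 9
11^15 mod 32 = 3
11^16 mod 32 = 1
11^17 mod 32 = 11


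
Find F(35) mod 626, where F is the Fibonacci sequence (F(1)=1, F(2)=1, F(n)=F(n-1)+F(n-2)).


F(k) mod 626 for k=1..35:
1, 1, 2, 3, 5, 8, 13, 21, 34, 55, 89, 144, 233, 377, 610, 361, 345, 80, 425, 505, 304, 183, 487, 44, 531, 575, 480, 429, 283, 86, 369, 455, 198, 27, 225
F(35) mod 626 = 225


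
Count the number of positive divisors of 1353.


1353 = 3^1 × 11^1 × 41^1
d(1353) = (1+1) × (1+1) × (1+1) = 8

8 divisors


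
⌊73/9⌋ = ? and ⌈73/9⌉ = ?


73/9 = 8.1111
floor = 8
ceil = 9

floor = 8, ceil = 9


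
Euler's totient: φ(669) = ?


669 = 3 × 223
Prime factors: 3, 223
φ(669) = 669 × (1-1/3) × (1-1/223)
= 669 × 2/3 × 222/223 = 444

φ(669) = 444


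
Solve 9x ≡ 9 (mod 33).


GCD(9, 33) = 3 divides 9
Divide: 3x ≡ 3 (mod 11)
x ≡ 1 (mod 11)


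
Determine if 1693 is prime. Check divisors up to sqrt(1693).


Check divisors up to sqrt(1693) = 41.1461
No divisors found.
1693 is prime.

Yes, 1693 is prime


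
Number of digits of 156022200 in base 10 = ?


156022200 has 9 digits in base 10
floor(log10(156022200)) + 1 = floor(8.1932) + 1 = 9

9 digits (base 10)


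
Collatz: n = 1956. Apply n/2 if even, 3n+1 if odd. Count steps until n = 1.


1956 → 978 → 489 → 1468 → 734 → 367 → 1102 → 551 → 1654 → 827 → 2482 → 1241 → 3724 → 1862 → 931 → 2794 → 1397 → 4192 → 2096 → 1048 → 524 → 262 → 131 → 394 → 197 → 592 → 296 → 148 → 74 → 37 → 112 → 56 → 28 → 14 → 7 → 22 → 11 → 34 → 17 → 52 → 26 → 13 → 40 → 20 → 10 → 5 → 16 → 8 → 4 → 2 → 1
Total steps = 50

50 steps


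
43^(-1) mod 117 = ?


Use the extended Euclidean algorithm on (117, 43); each row r = 117*s + 43*t:
r=117, s=1, t=0
r=43, s=0, t=1
q=2: r=31, s=1, t=-2   [117*(1) + 43*(-2) = 31]
q=1: r=12, s=-1, t=3   [117*(-1) + 43*(3) = 12]
q=2: r=7, s=3, t=-8   [117*(3) + 43*(-8) = 7]
q=1: r=5, s=-4, t=11   [117*(-4) + 43*(11) = 5]
q=1: r=2, s=7, t=-19   [117*(7) + 43*(-19) = 2]
q=2: r=1, s=-18, t=49   [117*(-18) + 43*(49) = 1]
q=2: r=0, s=43, t=-117   [117*(43) + 43*(-117) = 0]
GCD = 1 with t = 49, so 43*(49) ≡ 1 (mod 117)
Inverse = 49 mod 117 = 49
Check: 43 * 49 = 2107 ≡ 1 (mod 117)

43^(-1) ≡ 49 (mod 117)


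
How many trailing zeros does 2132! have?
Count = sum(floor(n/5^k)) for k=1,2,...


floor(2132/5) = 426
floor(2132/25) = 85
floor(2132/125) = 17
floor(2132/625) = 3
Total = 531

531 trailing zeros


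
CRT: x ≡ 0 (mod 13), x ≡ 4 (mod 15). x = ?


M = 13*15 = 195
M1 = M/13 = 15, M2 = M/15 = 13
M1^(-1) mod 13 = 7, M2^(-1) mod 15 = 7
x = 0*15*7 + 4*13*7 = 364
364 mod 195 = 169
Check: 169 mod 13 = 0 ✓, 169 mod 15 = 4 ✓

x ≡ 169 (mod 195)


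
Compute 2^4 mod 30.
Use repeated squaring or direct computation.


2^1 mod 30 = 2
2^2 mod 30 = 4
2^3 mod 30 = 8
2^4 mod 30 = 16


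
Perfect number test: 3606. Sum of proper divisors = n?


Proper divisors of 3606: 1, 2, 3, 6, 601, 1202, 1803
Sum = 1 + 2 + 3 + 6 + 601 + 1202 + 1803 = 3618

No, 3606 is not perfect (3618 ≠ 3606)


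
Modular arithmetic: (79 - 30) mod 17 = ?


79 - 30 = 49
49 mod 17 = 15


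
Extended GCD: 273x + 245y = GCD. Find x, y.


Tabular extended Euclidean (each row: r = 273*s + 245*t):
r=273, s=1, t=0
r=245, s=0, t=1
q=1: r=28, s=1, t=-1   [273*(1) + 245*(-1) = 28]
q=8: r=21, s=-8, t=9   [273*(-8) + 245*(9) = 21]
q=1: r=7, s=9, t=-10   [273*(9) + 245*(-10) = 7]
q=3: r=0, s=-35, t=39   [273*(-35) + 245*(39) = 0]
GCD = 7; from the row with r=7: x=9, y=-10
Check: 273*(9) + 245*(-10) = 2457 - 2450 = 7

GCD = 7, x = 9, y = -10


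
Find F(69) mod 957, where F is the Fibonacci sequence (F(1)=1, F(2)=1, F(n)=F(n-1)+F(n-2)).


F(k) mod 957 for k=1..69:
1, 1, 2, 3, 5, 8, 13, 21, 34, 55, 89, 144, 233, 377, 610, 30, 640, 670, 353, 66, 419, 485, 904, 432, 379, 811, 233, 87, 320, 407, 727, 177, 904, 124, 71, 195, 266, 461, 727, 231, 1, 232, 233, 465, 698, 206, 904, 153, 100, 253, 353, 606, 2, 608, 610, 261, 871, 175, 89, 264, 353, 617, 13, 630, 643, 316, 2, 318, 320
F(69) mod 957 = 320


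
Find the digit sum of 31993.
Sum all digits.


3 + 1 + 9 + 9 + 3 = 25


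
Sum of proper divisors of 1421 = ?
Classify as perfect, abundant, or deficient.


Proper divisors: 1, 7, 29, 49, 203
Sum = 1 + 7 + 29 + 49 + 203 = 289
289 < 1421 → deficient

s(1421) = 289 (deficient)


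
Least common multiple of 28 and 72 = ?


GCD(28, 72) = 4
LCM = 28*72/4 = 2016/4 = 504

LCM = 504


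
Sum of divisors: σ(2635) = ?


Divisors of 2635: 1, 5, 17, 31, 85, 155, 527, 2635
Sum = 1 + 5 + 17 + 31 + 85 + 155 + 527 + 2635 = 3456

σ(2635) = 3456


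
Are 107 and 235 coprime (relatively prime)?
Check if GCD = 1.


Euclidean algorithm:
235 = 2 * 107 + 21
107 = 5 * 21 + 2
21 = 10 * 2 + 1
2 = 2 * 1 + 0
GCD(107, 235) = 1

Yes, coprime (GCD = 1)


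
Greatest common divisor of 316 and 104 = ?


316 = 3 * 104 + 4
104 = 26 * 4 + 0
GCD = 4


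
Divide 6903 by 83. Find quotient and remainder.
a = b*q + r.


6903 = 83 * 83 + 14
Check: 6889 + 14 = 6903

q = 83, r = 14


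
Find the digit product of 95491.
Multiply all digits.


9 × 5 × 4 × 9 × 1 = 1620


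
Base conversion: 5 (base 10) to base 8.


5 (base 10) = 5 (decimal)
5 (decimal) = 5 (base 8)


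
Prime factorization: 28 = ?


28 / 2 = 14
14 / 2 = 7
7 / 7 = 1
28 = 2^2 × 7


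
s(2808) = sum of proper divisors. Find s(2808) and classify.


Proper divisors: 1, 2, 3, 4, 6, 8, 9, 12, 13, 18, 24, 26, 27, 36, 39, 52, 54, 72, 78, 104, 108, 117, 156, 216, 234, 312, 351, 468, 702, 936, 1404
Sum = 1 + 2 + 3 + 4 + 6 + 8 + 9 + 12 + 13 + 18 + 24 + 26 + 27 + 36 + 39 + 52 + 54 + 72 + 78 + 104 + 108 + 117 + 156 + 216 + 234 + 312 + 351 + 468 + 702 + 936 + 1404 = 5592
5592 > 2808 → abundant

s(2808) = 5592 (abundant)


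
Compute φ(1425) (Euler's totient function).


1425 = 3 × 5^2 × 19
Prime factors: 3, 5, 19
φ(1425) = 1425 × (1-1/3) × (1-1/5) × (1-1/19)
= 1425 × 2/3 × 4/5 × 18/19 = 720

φ(1425) = 720


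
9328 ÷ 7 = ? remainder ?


9328 = 7 * 1332 + 4
Check: 9324 + 4 = 9328

q = 1332, r = 4


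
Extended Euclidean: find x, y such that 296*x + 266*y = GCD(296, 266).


Tabular extended Euclidean (each row: r = 296*s + 266*t):
r=296, s=1, t=0
r=266, s=0, t=1
q=1: r=30, s=1, t=-1   [296*(1) + 266*(-1) = 30]
q=8: r=26, s=-8, t=9   [296*(-8) + 266*(9) = 26]
q=1: r=4, s=9, t=-10   [296*(9) + 266*(-10) = 4]
q=6: r=2, s=-62, t=69   [296*(-62) + 266*(69) = 2]
q=2: r=0, s=133, t=-148   [296*(133) + 266*(-148) = 0]
GCD = 2; from the row with r=2: x=-62, y=69
Check: 296*(-62) + 266*(69) = -18352 + 18354 = 2

GCD = 2, x = -62, y = 69


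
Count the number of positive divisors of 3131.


3131 = 31^1 × 101^1
d(3131) = (1+1) × (1+1) = 4

4 divisors


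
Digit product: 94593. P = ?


9 × 4 × 5 × 9 × 3 = 4860


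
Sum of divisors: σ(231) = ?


Divisors of 231: 1, 3, 7, 11, 21, 33, 77, 231
Sum = 1 + 3 + 7 + 11 + 21 + 33 + 77 + 231 = 384

σ(231) = 384


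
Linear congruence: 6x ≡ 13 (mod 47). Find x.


GCD(6, 47) = 1, unique solution
a^(-1) mod 47 = 8
x = 8 * 13 mod 47 = 10

x ≡ 10 (mod 47)


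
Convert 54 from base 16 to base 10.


54 (base 16) = 84 (decimal)
84 (decimal) = 84 (base 10)


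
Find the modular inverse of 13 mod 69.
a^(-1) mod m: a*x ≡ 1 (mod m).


Use the extended Euclidean algorithm on (69, 13); each row r = 69*s + 13*t:
r=69, s=1, t=0
r=13, s=0, t=1
q=5: r=4, s=1, t=-5   [69*(1) + 13*(-5) = 4]
q=3: r=1, s=-3, t=16   [69*(-3) + 13*(16) = 1]
q=4: r=0, s=13, t=-69   [69*(13) + 13*(-69) = 0]
GCD = 1 with t = 16, so 13*(16) ≡ 1 (mod 69)
Inverse = 16 mod 69 = 16
Check: 13 * 16 = 208 ≡ 1 (mod 69)

13^(-1) ≡ 16 (mod 69)


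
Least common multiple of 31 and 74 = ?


GCD(31, 74) = 1
LCM = 31*74/1 = 2294/1 = 2294

LCM = 2294


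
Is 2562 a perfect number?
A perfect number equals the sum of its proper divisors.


Proper divisors of 2562: 1, 2, 3, 6, 7, 14, 21, 42, 61, 122, 183, 366, 427, 854, 1281
Sum = 1 + 2 + 3 + 6 + 7 + 14 + 21 + 42 + 61 + 122 + 183 + 366 + 427 + 854 + 1281 = 3390

No, 2562 is not perfect (3390 ≠ 2562)


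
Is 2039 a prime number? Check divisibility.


Check divisors up to sqrt(2039) = 45.1553
No divisors found.
2039 is prime.

Yes, 2039 is prime


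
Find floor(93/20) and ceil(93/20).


93/20 = 4.6500
floor = 4
ceil = 5

floor = 4, ceil = 5


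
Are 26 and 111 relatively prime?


Euclidean algorithm:
111 = 4 * 26 + 7
26 = 3 * 7 + 5
7 = 1 * 5 + 2
5 = 2 * 2 + 1
2 = 2 * 1 + 0
GCD(26, 111) = 1

Yes, coprime (GCD = 1)


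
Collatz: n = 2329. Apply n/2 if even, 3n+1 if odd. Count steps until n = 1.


2329 → 6988 → 3494 → 1747 → 5242 → 2621 → 7864 → 3932 → 1966 → 983 → 2950 → 1475 → 4426 → 2213 → 6640 → 3320 → 1660 → 830 → 415 → 1246 → 623 → 1870 → 935 → 2806 → 1403 → 4210 → 2105 → 6316 → 3158 → 1579 → 4738 → 2369 → 7108 → 3554 → 1777 → 5332 → 2666 → 1333 → 4000 → 2000 → 1000 → 500 → 250 → 125 → 376 → 188 → 94 → 47 → 142 → 71 → 214 → 107 → 322 → 161 → 484 → 242 → 121 → 364 → 182 → 91 → 274 → 137 → 412 → 206 → 103 → 310 → 155 → 466 → 233 → 700 → 350 → 175 → 526 → 263 → 790 → 395 → 1186 → 593 → 1780 → 890 → 445 → 1336 → 668 → 334 → 167 → 502 → 251 → 754 → 377 → 1132 → 566 → 283 → 850 → 425 → 1276 → 638 → 319 → 958 → 479 → 1438 → 719 → 2158 → 1079 → 3238 → 1619 → 4858 → 2429 → 7288 → 3644 → 1822 → 911 → 2734 → 1367 → 4102 → 2051 → 6154 → 3077 → 9232 → 4616 → 2308 → 1154 → 577 → 1732 → 866 → 433 → 1300 → 650 → 325 → 976 → 488 → 244 → 122 → 61 → 184 → 92 → 46 → 23 → 70 → 35 → 106 → 53 → 160 → 80 → 40 → 20 → 10 → 5 → 16 → 8 → 4 → 2 → 1
Total steps = 151

151 steps


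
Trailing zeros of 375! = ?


floor(375/5) = 75
floor(375/25) = 15
floor(375/125) = 3
Total = 93

93 trailing zeros


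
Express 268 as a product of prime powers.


268 / 2 = 134
134 / 2 = 67
67 / 67 = 1
268 = 2^2 × 67


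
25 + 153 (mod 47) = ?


25 + 153 = 178
178 mod 47 = 37


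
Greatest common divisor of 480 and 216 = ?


480 = 2 * 216 + 48
216 = 4 * 48 + 24
48 = 2 * 24 + 0
GCD = 24


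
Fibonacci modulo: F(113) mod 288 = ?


F(k) mod 288 for k=1..113:
1, 1, 2, 3, 5, 8, 13, 21, 34, 55, 89, 144, 233, 89, 34, 123, 157, 280, 149, 141, 2, 143, 145, 0, 145, 145, 2, 147, 149, 8, 157, 165, 34, 199, 233, 144, 89, 233, 34, 267, 13, 280, 5, 285, 2, 287, 1, 0, 1, 1, 2, 3, 5, 8, 13, 21, 34, 55, 89, 144, 233, 89, 34, 123, 157, 280, 149, 141, 2, 143, 145, 0, 145, 145, 2, 147, 149, 8, 157, 165, 34, 199, 233, 144, 89, 233, 34, 267, 13, 280, 5, 285, 2, 287, 1, 0, 1, 1, 2, 3, 5, 8, 13, 21, 34, 55, 89, 144, 233, 89, 34, 123, 157
F(113) mod 288 = 157


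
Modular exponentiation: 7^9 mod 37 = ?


7^1 mod 37 = 7
7^2 mod 37 = 12
7^3 mod 37 = 10
7^4 mod 37 = 33
7^5 mod 37 = 9
7^6 mod 37 = 26
7^7 mod 37 = 34
7^8 mod 37 = 16
7^9 mod 37 = 1


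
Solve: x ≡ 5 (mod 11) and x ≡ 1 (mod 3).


M = 11*3 = 33
M1 = M/11 = 3, M2 = M/3 = 11
M1^(-1) mod 11 = 4, M2^(-1) mod 3 = 2
x = 5*3*4 + 1*11*2 = 82
82 mod 33 = 16
Check: 16 mod 11 = 5 ✓, 16 mod 3 = 1 ✓

x ≡ 16 (mod 33)


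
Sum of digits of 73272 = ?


7 + 3 + 2 + 7 + 2 = 21


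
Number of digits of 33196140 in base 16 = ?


33196140 in base 16 = 1FA886C
Number of digits = 7

7 digits (base 16)


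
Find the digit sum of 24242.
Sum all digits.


2 + 4 + 2 + 4 + 2 = 14


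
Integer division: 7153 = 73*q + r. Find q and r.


7153 = 73 * 97 + 72
Check: 7081 + 72 = 7153

q = 97, r = 72


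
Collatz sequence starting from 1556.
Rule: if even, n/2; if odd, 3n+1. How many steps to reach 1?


1556 → 778 → 389 → 1168 → 584 → 292 → 146 → 73 → 220 → 110 → 55 → 166 → 83 → 250 → 125 → 376 → 188 → 94 → 47 → 142 → 71 → 214 → 107 → 322 → 161 → 484 → 242 → 121 → 364 → 182 → 91 → 274 → 137 → 412 → 206 → 103 → 310 → 155 → 466 → 233 → 700 → 350 → 175 → 526 → 263 → 790 → 395 → 1186 → 593 → 1780 → 890 → 445 → 1336 → 668 → 334 → 167 → 502 → 251 → 754 → 377 → 1132 → 566 → 283 → 850 → 425 → 1276 → 638 → 319 → 958 → 479 → 1438 → 719 → 2158 → 1079 → 3238 → 1619 → 4858 → 2429 → 7288 → 3644 → 1822 → 911 → 2734 → 1367 → 4102 → 2051 → 6154 → 3077 → 9232 → 4616 → 2308 → 1154 → 577 → 1732 → 866 → 433 → 1300 → 650 → 325 → 976 → 488 → 244 → 122 → 61 → 184 → 92 → 46 → 23 → 70 → 35 → 106 → 53 → 160 → 80 → 40 → 20 → 10 → 5 → 16 → 8 → 4 → 2 → 1
Total steps = 122

122 steps


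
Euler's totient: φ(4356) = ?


4356 = 2^2 × 3^2 × 11^2
Prime factors: 2, 3, 11
φ(4356) = 4356 × (1-1/2) × (1-1/3) × (1-1/11)
= 4356 × 1/2 × 2/3 × 10/11 = 1320

φ(4356) = 1320


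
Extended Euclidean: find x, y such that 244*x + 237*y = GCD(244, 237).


Tabular extended Euclidean (each row: r = 244*s + 237*t):
r=244, s=1, t=0
r=237, s=0, t=1
q=1: r=7, s=1, t=-1   [244*(1) + 237*(-1) = 7]
q=33: r=6, s=-33, t=34   [244*(-33) + 237*(34) = 6]
q=1: r=1, s=34, t=-35   [244*(34) + 237*(-35) = 1]
q=6: r=0, s=-237, t=244   [244*(-237) + 237*(244) = 0]
GCD = 1; from the row with r=1: x=34, y=-35
Check: 244*(34) + 237*(-35) = 8296 - 8295 = 1

GCD = 1, x = 34, y = -35


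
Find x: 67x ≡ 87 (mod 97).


GCD(67, 97) = 1, unique solution
a^(-1) mod 97 = 42
x = 42 * 87 mod 97 = 65

x ≡ 65 (mod 97)


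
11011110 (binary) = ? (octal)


11011110 (base 2) = 222 (decimal)
222 (decimal) = 336 (base 8)


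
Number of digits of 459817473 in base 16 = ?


459817473 in base 16 = 1B684201
Number of digits = 8

8 digits (base 16)


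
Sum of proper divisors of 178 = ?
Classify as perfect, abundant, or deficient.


Proper divisors: 1, 2, 89
Sum = 1 + 2 + 89 = 92
92 < 178 → deficient

s(178) = 92 (deficient)


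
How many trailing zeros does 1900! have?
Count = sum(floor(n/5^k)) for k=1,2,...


floor(1900/5) = 380
floor(1900/25) = 76
floor(1900/125) = 15
floor(1900/625) = 3
Total = 474

474 trailing zeros


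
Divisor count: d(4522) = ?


4522 = 2^1 × 7^1 × 17^1 × 19^1
d(4522) = (1+1) × (1+1) × (1+1) × (1+1) = 16

16 divisors


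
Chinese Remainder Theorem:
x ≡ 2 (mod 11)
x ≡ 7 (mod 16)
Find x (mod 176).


M = 11*16 = 176
M1 = M/11 = 16, M2 = M/16 = 11
M1^(-1) mod 11 = 9, M2^(-1) mod 16 = 3
x = 2*16*9 + 7*11*3 = 519
519 mod 176 = 167
Check: 167 mod 11 = 2 ✓, 167 mod 16 = 7 ✓

x ≡ 167 (mod 176)


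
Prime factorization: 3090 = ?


3090 / 2 = 1545
1545 / 3 = 515
515 / 5 = 103
103 / 103 = 1
3090 = 2 × 3 × 5 × 103


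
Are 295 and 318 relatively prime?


Euclidean algorithm:
318 = 1 * 295 + 23
295 = 12 * 23 + 19
23 = 1 * 19 + 4
19 = 4 * 4 + 3
4 = 1 * 3 + 1
3 = 3 * 1 + 0
GCD(295, 318) = 1

Yes, coprime (GCD = 1)


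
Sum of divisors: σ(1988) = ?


Divisors of 1988: 1, 2, 4, 7, 14, 28, 71, 142, 284, 497, 994, 1988
Sum = 1 + 2 + 4 + 7 + 14 + 28 + 71 + 142 + 284 + 497 + 994 + 1988 = 4032

σ(1988) = 4032


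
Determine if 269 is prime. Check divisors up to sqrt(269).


Check divisors up to sqrt(269) = 16.4012
No divisors found.
269 is prime.

Yes, 269 is prime


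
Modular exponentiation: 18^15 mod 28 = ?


18^1 mod 28 = 18
18^2 mod 28 = 16
18^3 mod 28 = 8
18^4 mod 28 = 4
18^5 mod 28 = 16
18^6 mod 28 = 8
18^7 mod 28 = 4
18^8 mod 28 = 16
18^9 mod 28 = 8
18^10 mod 28 = 4
18^11 mod 28 = 16
18^12 mod 28 = 8
18^13 mod 28 = 4
18^14 mod 28 = 16
18^15 mod 28 = 8


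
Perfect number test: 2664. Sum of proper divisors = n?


Proper divisors of 2664: 1, 2, 3, 4, 6, 8, 9, 12, 18, 24, 36, 37, 72, 74, 111, 148, 222, 296, 333, 444, 666, 888, 1332
Sum = 1 + 2 + 3 + 4 + 6 + 8 + 9 + 12 + 18 + 24 + 36 + 37 + 72 + 74 + 111 + 148 + 222 + 296 + 333 + 444 + 666 + 888 + 1332 = 4746

No, 2664 is not perfect (4746 ≠ 2664)


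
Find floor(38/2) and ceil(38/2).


38/2 = 19.0000
floor = 19
ceil = 19

floor = 19, ceil = 19


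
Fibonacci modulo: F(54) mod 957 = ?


F(k) mod 957 for k=1..54:
1, 1, 2, 3, 5, 8, 13, 21, 34, 55, 89, 144, 233, 377, 610, 30, 640, 670, 353, 66, 419, 485, 904, 432, 379, 811, 233, 87, 320, 407, 727, 177, 904, 124, 71, 195, 266, 461, 727, 231, 1, 232, 233, 465, 698, 206, 904, 153, 100, 253, 353, 606, 2, 608
F(54) mod 957 = 608


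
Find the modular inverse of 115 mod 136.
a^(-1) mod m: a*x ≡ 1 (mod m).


Use the extended Euclidean algorithm on (136, 115); each row r = 136*s + 115*t:
r=136, s=1, t=0
r=115, s=0, t=1
q=1: r=21, s=1, t=-1   [136*(1) + 115*(-1) = 21]
q=5: r=10, s=-5, t=6   [136*(-5) + 115*(6) = 10]
q=2: r=1, s=11, t=-13   [136*(11) + 115*(-13) = 1]
q=10: r=0, s=-115, t=136   [136*(-115) + 115*(136) = 0]
GCD = 1 with t = -13, so 115*(-13) ≡ 1 (mod 136)
Inverse = -13 mod 136 = 123
Check: 115 * 123 = 14145 ≡ 1 (mod 136)

115^(-1) ≡ 123 (mod 136)


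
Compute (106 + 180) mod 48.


106 + 180 = 286
286 mod 48 = 46


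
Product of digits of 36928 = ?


3 × 6 × 9 × 2 × 8 = 2592


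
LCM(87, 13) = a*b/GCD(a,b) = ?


GCD(87, 13) = 1
LCM = 87*13/1 = 1131/1 = 1131

LCM = 1131


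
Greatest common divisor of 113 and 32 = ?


113 = 3 * 32 + 17
32 = 1 * 17 + 15
17 = 1 * 15 + 2
15 = 7 * 2 + 1
2 = 2 * 1 + 0
GCD = 1


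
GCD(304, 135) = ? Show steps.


304 = 2 * 135 + 34
135 = 3 * 34 + 33
34 = 1 * 33 + 1
33 = 33 * 1 + 0
GCD = 1


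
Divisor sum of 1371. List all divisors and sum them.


Divisors of 1371: 1, 3, 457, 1371
Sum = 1 + 3 + 457 + 1371 = 1832

σ(1371) = 1832


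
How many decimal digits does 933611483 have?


933611483 has 9 digits in base 10
floor(log10(933611483)) + 1 = floor(8.9702) + 1 = 9

9 digits (base 10)


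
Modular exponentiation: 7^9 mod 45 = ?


7^1 mod 45 = 7
7^2 mod 45 = 4
7^3 mod 45 = 28
7^4 mod 45 = 16
7^5 mod 45 = 22
7^6 mod 45 = 19
7^7 mod 45 = 43
7^8 mod 45 = 31
7^9 mod 45 = 37


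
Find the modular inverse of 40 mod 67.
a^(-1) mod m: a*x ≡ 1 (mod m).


Use the extended Euclidean algorithm on (67, 40); each row r = 67*s + 40*t:
r=67, s=1, t=0
r=40, s=0, t=1
q=1: r=27, s=1, t=-1   [67*(1) + 40*(-1) = 27]
q=1: r=13, s=-1, t=2   [67*(-1) + 40*(2) = 13]
q=2: r=1, s=3, t=-5   [67*(3) + 40*(-5) = 1]
q=13: r=0, s=-40, t=67   [67*(-40) + 40*(67) = 0]
GCD = 1 with t = -5, so 40*(-5) ≡ 1 (mod 67)
Inverse = -5 mod 67 = 62
Check: 40 * 62 = 2480 ≡ 1 (mod 67)

40^(-1) ≡ 62 (mod 67)


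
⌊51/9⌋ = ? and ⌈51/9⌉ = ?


51/9 = 5.6667
floor = 5
ceil = 6

floor = 5, ceil = 6


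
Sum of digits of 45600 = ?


4 + 5 + 6 + 0 + 0 = 15


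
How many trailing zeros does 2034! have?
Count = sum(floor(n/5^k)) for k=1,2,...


floor(2034/5) = 406
floor(2034/25) = 81
floor(2034/125) = 16
floor(2034/625) = 3
Total = 506

506 trailing zeros


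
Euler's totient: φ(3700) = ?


3700 = 2^2 × 5^2 × 37
Prime factors: 2, 5, 37
φ(3700) = 3700 × (1-1/2) × (1-1/5) × (1-1/37)
= 3700 × 1/2 × 4/5 × 36/37 = 1440

φ(3700) = 1440


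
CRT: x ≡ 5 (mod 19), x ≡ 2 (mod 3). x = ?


M = 19*3 = 57
M1 = M/19 = 3, M2 = M/3 = 19
M1^(-1) mod 19 = 13, M2^(-1) mod 3 = 1
x = 5*3*13 + 2*19*1 = 233
233 mod 57 = 5
Check: 5 mod 19 = 5 ✓, 5 mod 3 = 2 ✓

x ≡ 5 (mod 57)


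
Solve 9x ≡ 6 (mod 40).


GCD(9, 40) = 1, unique solution
a^(-1) mod 40 = 9
x = 9 * 6 mod 40 = 14

x ≡ 14 (mod 40)


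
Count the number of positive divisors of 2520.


2520 = 2^3 × 3^2 × 5^1 × 7^1
d(2520) = (3+1) × (2+1) × (1+1) × (1+1) = 48

48 divisors


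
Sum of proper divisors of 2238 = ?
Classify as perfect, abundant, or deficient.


Proper divisors: 1, 2, 3, 6, 373, 746, 1119
Sum = 1 + 2 + 3 + 6 + 373 + 746 + 1119 = 2250
2250 > 2238 → abundant

s(2238) = 2250 (abundant)


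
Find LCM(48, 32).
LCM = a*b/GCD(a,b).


GCD(48, 32) = 16
LCM = 48*32/16 = 1536/16 = 96

LCM = 96


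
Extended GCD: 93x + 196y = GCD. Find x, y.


Tabular extended Euclidean (each row: r = 93*s + 196*t):
r=93, s=1, t=0
r=196, s=0, t=1
q=0: r=93, s=1, t=0   [93*(1) + 196*(0) = 93]
q=2: r=10, s=-2, t=1   [93*(-2) + 196*(1) = 10]
q=9: r=3, s=19, t=-9   [93*(19) + 196*(-9) = 3]
q=3: r=1, s=-59, t=28   [93*(-59) + 196*(28) = 1]
q=3: r=0, s=196, t=-93   [93*(196) + 196*(-93) = 0]
GCD = 1; from the row with r=1: x=-59, y=28
Check: 93*(-59) + 196*(28) = -5487 + 5488 = 1

GCD = 1, x = -59, y = 28


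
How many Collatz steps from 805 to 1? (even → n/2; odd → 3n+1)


805 → 2416 → 1208 → 604 → 302 → 151 → 454 → 227 → 682 → 341 → 1024 → 512 → 256 → 128 → 64 → 32 → 16 → 8 → 4 → 2 → 1
Total steps = 20

20 steps


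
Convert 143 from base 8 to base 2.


143 (base 8) = 99 (decimal)
99 (decimal) = 1100011 (base 2)


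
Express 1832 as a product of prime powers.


1832 / 2 = 916
916 / 2 = 458
458 / 2 = 229
229 / 229 = 1
1832 = 2^3 × 229


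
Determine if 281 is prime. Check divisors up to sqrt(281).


Check divisors up to sqrt(281) = 16.7631
No divisors found.
281 is prime.

Yes, 281 is prime


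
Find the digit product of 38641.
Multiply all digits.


3 × 8 × 6 × 4 × 1 = 576


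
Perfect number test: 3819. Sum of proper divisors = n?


Proper divisors of 3819: 1, 3, 19, 57, 67, 201, 1273
Sum = 1 + 3 + 19 + 57 + 67 + 201 + 1273 = 1621

No, 3819 is not perfect (1621 ≠ 3819)


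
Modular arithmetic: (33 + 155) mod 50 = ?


33 + 155 = 188
188 mod 50 = 38


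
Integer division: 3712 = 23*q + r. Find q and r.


3712 = 23 * 161 + 9
Check: 3703 + 9 = 3712

q = 161, r = 9


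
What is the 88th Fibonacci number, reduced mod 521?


F(k) mod 521 for k=1..88:
1, 1, 2, 3, 5, 8, 13, 21, 34, 55, 89, 144, 233, 377, 89, 466, 34, 500, 13, 513, 5, 518, 2, 520, 1, 0, 1, 1, 2, 3, 5, 8, 13, 21, 34, 55, 89, 144, 233, 377, 89, 466, 34, 500, 13, 513, 5, 518, 2, 520, 1, 0, 1, 1, 2, 3, 5, 8, 13, 21, 34, 55, 89, 144, 233, 377, 89, 466, 34, 500, 13, 513, 5, 518, 2, 520, 1, 0, 1, 1, 2, 3, 5, 8, 13, 21, 34, 55
F(88) mod 521 = 55


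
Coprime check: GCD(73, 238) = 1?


Euclidean algorithm:
238 = 3 * 73 + 19
73 = 3 * 19 + 16
19 = 1 * 16 + 3
16 = 5 * 3 + 1
3 = 3 * 1 + 0
GCD(73, 238) = 1

Yes, coprime (GCD = 1)


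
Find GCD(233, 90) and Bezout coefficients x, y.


Tabular extended Euclidean (each row: r = 233*s + 90*t):
r=233, s=1, t=0
r=90, s=0, t=1
q=2: r=53, s=1, t=-2   [233*(1) + 90*(-2) = 53]
q=1: r=37, s=-1, t=3   [233*(-1) + 90*(3) = 37]
q=1: r=16, s=2, t=-5   [233*(2) + 90*(-5) = 16]
q=2: r=5, s=-5, t=13   [233*(-5) + 90*(13) = 5]
q=3: r=1, s=17, t=-44   [233*(17) + 90*(-44) = 1]
q=5: r=0, s=-90, t=233   [233*(-90) + 90*(233) = 0]
GCD = 1; from the row with r=1: x=17, y=-44
Check: 233*(17) + 90*(-44) = 3961 - 3960 = 1

GCD = 1, x = 17, y = -44


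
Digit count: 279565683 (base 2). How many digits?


279565683 in base 2 = 10000101010011101010101110011
Number of digits = 29

29 digits (base 2)


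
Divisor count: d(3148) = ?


3148 = 2^2 × 787^1
d(3148) = (2+1) × (1+1) = 6

6 divisors


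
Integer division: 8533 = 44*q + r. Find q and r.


8533 = 44 * 193 + 41
Check: 8492 + 41 = 8533

q = 193, r = 41


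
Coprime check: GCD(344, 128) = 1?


Euclidean algorithm:
344 = 2 * 128 + 88
128 = 1 * 88 + 40
88 = 2 * 40 + 8
40 = 5 * 8 + 0
GCD(344, 128) = 8

No, not coprime (GCD = 8)


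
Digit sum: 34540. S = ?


3 + 4 + 5 + 4 + 0 = 16


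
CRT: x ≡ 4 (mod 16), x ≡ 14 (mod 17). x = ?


M = 16*17 = 272
M1 = M/16 = 17, M2 = M/17 = 16
M1^(-1) mod 16 = 1, M2^(-1) mod 17 = 16
x = 4*17*1 + 14*16*16 = 3652
3652 mod 272 = 116
Check: 116 mod 16 = 4 ✓, 116 mod 17 = 14 ✓

x ≡ 116 (mod 272)
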